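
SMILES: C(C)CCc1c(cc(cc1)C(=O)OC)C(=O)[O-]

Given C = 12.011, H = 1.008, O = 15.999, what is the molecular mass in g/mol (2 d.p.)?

Molecular formula: C13H15O4-.
M = 13×12.011 + 15×1.008 + 4×15.999 = 235.26 g/mol.

235.26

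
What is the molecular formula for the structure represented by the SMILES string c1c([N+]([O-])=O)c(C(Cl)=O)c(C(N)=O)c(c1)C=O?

Heavy atoms from the SMILES: 9 C, 1 Cl, 2 N, 5 O.
Implicit hydrogens by atom environment:
  4 × C (aromatic): no H
  4 × O: no H
  2 × C (aromatic): 1 H each → 2
  2 × C: no H
  1 × C: 1 H
  1 × Cl: no H
  1 × N: 2 H
  1 × N (charge +1): no H
  1 × O (charge -1): no H
  Total hydrogens = 5.
Molecular formula: C9H5ClN2O5

C9H5ClN2O5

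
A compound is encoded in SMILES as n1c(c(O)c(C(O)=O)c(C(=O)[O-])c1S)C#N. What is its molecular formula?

C8H3N2O5S-

Heavy atoms from the SMILES: 8 C, 2 N, 5 O, 1 S.
Implicit hydrogens by atom environment:
  5 × C (aromatic): no H
  3 × C: no H
  2 × O: 1 H each → 2
  2 × O: no H
  1 × N (aromatic): no H
  1 × N: no H
  1 × O (charge -1): no H
  1 × S: 1 H
  Total hydrogens = 3.
Net charge -1.
Molecular formula: C8H3N2O5S-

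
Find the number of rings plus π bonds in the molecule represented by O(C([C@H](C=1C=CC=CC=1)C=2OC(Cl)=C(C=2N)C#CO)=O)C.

Molecular formula from the SMILES: C15H12ClNO4.
DoU = (2C + 2 + N − H − X)/2 = (2·15 + 2 + 1 − 12 − 1)/2 = 20/2 = 10.
(Structurally: 2 ring(s) + 8 π bond(s) = 10.)

10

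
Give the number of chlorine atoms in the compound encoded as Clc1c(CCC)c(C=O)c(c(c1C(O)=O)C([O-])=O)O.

The symbol for chlorine appears 1 time in the SMILES.

1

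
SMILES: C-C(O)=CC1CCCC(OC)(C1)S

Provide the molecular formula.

C10H18O2S

Heavy atoms from the SMILES: 10 C, 2 O, 1 S.
Implicit hydrogens by atom environment:
  4 × C: 2 H each → 8
  2 × C: 3 H each → 6
  2 × C: 1 H each → 2
  2 × C: no H
  1 × O: 1 H
  1 × O: no H
  1 × S: 1 H
  Total hydrogens = 18.
Molecular formula: C10H18O2S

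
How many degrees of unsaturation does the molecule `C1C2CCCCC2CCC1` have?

Molecular formula from the SMILES: C10H18.
DoU = (2C + 2 + N − H − X)/2 = (2·10 + 2 + 0 − 18 − 0)/2 = 4/2 = 2.
(Structurally: 2 ring(s) + 0 π bond(s) = 2.)

2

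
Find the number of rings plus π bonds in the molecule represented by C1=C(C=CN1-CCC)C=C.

Molecular formula from the SMILES: C9H13N.
DoU = (2C + 2 + N − H − X)/2 = (2·9 + 2 + 1 − 13 − 0)/2 = 8/2 = 4.
(Structurally: 1 ring(s) + 3 π bond(s) = 4.)

4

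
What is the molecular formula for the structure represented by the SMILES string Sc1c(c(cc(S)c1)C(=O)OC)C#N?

C9H7NO2S2

Heavy atoms from the SMILES: 9 C, 1 N, 2 O, 2 S.
Implicit hydrogens by atom environment:
  4 × C (aromatic): no H
  2 × C (aromatic): 1 H each → 2
  2 × C: no H
  2 × O: no H
  2 × S: 1 H each → 2
  1 × C: 3 H
  1 × N: no H
  Total hydrogens = 7.
Molecular formula: C9H7NO2S2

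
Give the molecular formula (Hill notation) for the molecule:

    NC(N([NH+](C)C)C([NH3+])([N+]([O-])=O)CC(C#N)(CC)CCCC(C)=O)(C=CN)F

Heavy atoms from the SMILES: 16 C, 1 F, 7 N, 3 O.
Implicit hydrogens by atom environment:
  5 × C: 2 H each → 10
  5 × C: no H
  4 × C: 3 H each → 12
  2 × C: 1 H each → 2
  2 × N: 2 H each → 4
  2 × N: no H
  2 × O: no H
  1 × F: no H
  1 × N (charge +1): 3 H
  1 × N (charge +1): 1 H
  1 × N (charge +1): no H
  1 × O (charge -1): no H
  Total hydrogens = 32.
Net charge +2.
Molecular formula: [C16H32FN7O3]2+

[C16H32FN7O3]2+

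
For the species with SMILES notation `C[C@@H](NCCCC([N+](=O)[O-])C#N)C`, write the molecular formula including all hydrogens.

C8H15N3O2

Heavy atoms from the SMILES: 8 C, 3 N, 2 O.
Implicit hydrogens by atom environment:
  3 × C: 2 H each → 6
  2 × C: 3 H each → 6
  2 × C: 1 H each → 2
  1 × C: no H
  1 × N: 1 H
  1 × N: no H
  1 × N (charge +1): no H
  1 × O: no H
  1 × O (charge -1): no H
  Total hydrogens = 15.
Molecular formula: C8H15N3O2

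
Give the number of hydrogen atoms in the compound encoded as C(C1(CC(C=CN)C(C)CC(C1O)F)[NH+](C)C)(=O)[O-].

23

Hydrogens are implicit in SMILES; fill each atom to its normal valence:
  6 × C: 1 H each → 6
  3 × C: 3 H each → 9
  2 × C: 2 H each → 4
  2 × C: no H
  1 × F: no H
  1 × N: 2 H
  1 × N (charge +1): 1 H
  1 × O: 1 H
  1 × O: no H
  1 × O (charge -1): no H
  Total hydrogens = 23.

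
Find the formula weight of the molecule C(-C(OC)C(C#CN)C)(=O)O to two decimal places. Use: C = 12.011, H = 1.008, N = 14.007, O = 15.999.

157.17

Molecular formula: C7H11NO3.
M = 7×12.011 + 11×1.008 + 1×14.007 + 3×15.999 = 157.17 g/mol.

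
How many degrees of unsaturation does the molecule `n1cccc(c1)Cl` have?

4

Molecular formula from the SMILES: C5H4ClN.
DoU = (2C + 2 + N − H − X)/2 = (2·5 + 2 + 1 − 4 − 1)/2 = 8/2 = 4.
(Structurally: 1 ring(s) + 3 π bond(s) = 4.)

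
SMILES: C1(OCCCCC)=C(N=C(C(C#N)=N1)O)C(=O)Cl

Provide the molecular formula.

Heavy atoms from the SMILES: 11 C, 1 Cl, 3 N, 3 O.
Implicit hydrogens by atom environment:
  4 × C: 2 H each → 8
  4 × C (aromatic): no H
  2 × C: no H
  2 × N (aromatic): no H
  2 × O: no H
  1 × C: 3 H
  1 × Cl: no H
  1 × N: no H
  1 × O: 1 H
  Total hydrogens = 12.
Molecular formula: C11H12ClN3O3

C11H12ClN3O3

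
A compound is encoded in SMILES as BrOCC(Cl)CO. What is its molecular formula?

C3H6BrClO2

Heavy atoms from the SMILES: 1 Br, 3 C, 1 Cl, 2 O.
Implicit hydrogens by atom environment:
  2 × C: 2 H each → 4
  1 × Br: no H
  1 × C: 1 H
  1 × Cl: no H
  1 × O: 1 H
  1 × O: no H
  Total hydrogens = 6.
Molecular formula: C3H6BrClO2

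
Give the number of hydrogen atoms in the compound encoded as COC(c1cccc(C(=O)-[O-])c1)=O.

Hydrogens are implicit in SMILES; fill each atom to its normal valence:
  4 × C (aromatic): 1 H each → 4
  3 × O: no H
  2 × C (aromatic): no H
  2 × C: no H
  1 × C: 3 H
  1 × O (charge -1): no H
  Total hydrogens = 7.

7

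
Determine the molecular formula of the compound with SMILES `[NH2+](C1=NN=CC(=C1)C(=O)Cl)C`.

C6H7ClN3O+

Heavy atoms from the SMILES: 6 C, 1 Cl, 3 N, 1 O.
Implicit hydrogens by atom environment:
  2 × C (aromatic): 1 H each → 2
  2 × C (aromatic): no H
  2 × N (aromatic): no H
  1 × C: 3 H
  1 × C: no H
  1 × Cl: no H
  1 × N (charge +1): 2 H
  1 × O: no H
  Total hydrogens = 7.
Net charge +1.
Molecular formula: C6H7ClN3O+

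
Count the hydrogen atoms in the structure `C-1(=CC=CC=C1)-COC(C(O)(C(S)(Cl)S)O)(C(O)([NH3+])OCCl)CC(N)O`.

Hydrogens are implicit in SMILES; fill each atom to its normal valence:
  5 × C (aromatic): 1 H each → 5
  4 × C: no H
  4 × O: 1 H each → 4
  3 × C: 2 H each → 6
  2 × Cl: no H
  2 × O: no H
  2 × S: 1 H each → 2
  1 × C: 1 H
  1 × C (aromatic): no H
  1 × N (charge +1): 3 H
  1 × N: 2 H
  Total hydrogens = 23.

23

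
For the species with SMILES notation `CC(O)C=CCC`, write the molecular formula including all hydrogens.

C6H12O

Heavy atoms from the SMILES: 6 C, 1 O.
Implicit hydrogens by atom environment:
  3 × C: 1 H each → 3
  2 × C: 3 H each → 6
  1 × C: 2 H
  1 × O: 1 H
  Total hydrogens = 12.
Molecular formula: C6H12O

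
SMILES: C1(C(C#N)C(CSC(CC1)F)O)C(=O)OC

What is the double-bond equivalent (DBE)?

Molecular formula from the SMILES: C10H14FNO3S.
DoU = (2C + 2 + N − H − X)/2 = (2·10 + 2 + 1 − 14 − 1)/2 = 8/2 = 4.
(Structurally: 1 ring(s) + 3 π bond(s) = 4.)

4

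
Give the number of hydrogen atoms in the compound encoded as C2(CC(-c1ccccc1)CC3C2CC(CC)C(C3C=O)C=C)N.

29

Hydrogens are implicit in SMILES; fill each atom to its normal valence:
  9 × C: 1 H each → 9
  5 × C: 2 H each → 10
  5 × C (aromatic): 1 H each → 5
  1 × C: 3 H
  1 × C (aromatic): no H
  1 × N: 2 H
  1 × O: no H
  Total hydrogens = 29.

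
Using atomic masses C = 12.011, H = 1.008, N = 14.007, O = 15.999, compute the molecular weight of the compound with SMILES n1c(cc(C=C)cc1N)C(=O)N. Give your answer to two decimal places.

163.18

Molecular formula: C8H9N3O.
M = 8×12.011 + 9×1.008 + 3×14.007 + 1×15.999 = 163.18 g/mol.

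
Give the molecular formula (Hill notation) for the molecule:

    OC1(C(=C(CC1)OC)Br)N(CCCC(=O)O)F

Heavy atoms from the SMILES: 1 Br, 10 C, 1 F, 1 N, 4 O.
Implicit hydrogens by atom environment:
  5 × C: 2 H each → 10
  4 × C: no H
  2 × O: 1 H each → 2
  2 × O: no H
  1 × Br: no H
  1 × C: 3 H
  1 × F: no H
  1 × N: no H
  Total hydrogens = 15.
Molecular formula: C10H15BrFNO4

C10H15BrFNO4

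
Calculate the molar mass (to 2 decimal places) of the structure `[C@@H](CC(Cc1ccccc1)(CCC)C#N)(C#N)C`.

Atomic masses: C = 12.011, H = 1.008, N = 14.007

Molecular formula: C16H20N2.
M = 16×12.011 + 20×1.008 + 2×14.007 = 240.35 g/mol.

240.35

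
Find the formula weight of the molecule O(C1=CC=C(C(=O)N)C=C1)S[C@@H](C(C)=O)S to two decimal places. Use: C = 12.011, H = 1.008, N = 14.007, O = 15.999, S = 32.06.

257.32

Molecular formula: C10H11NO3S2.
M = 10×12.011 + 11×1.008 + 1×14.007 + 3×15.999 + 2×32.06 = 257.32 g/mol.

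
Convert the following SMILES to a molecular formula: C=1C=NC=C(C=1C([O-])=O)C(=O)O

Heavy atoms from the SMILES: 7 C, 1 N, 4 O.
Implicit hydrogens by atom environment:
  3 × C (aromatic): 1 H each → 3
  2 × C (aromatic): no H
  2 × C: no H
  2 × O: no H
  1 × N (aromatic): no H
  1 × O: 1 H
  1 × O (charge -1): no H
  Total hydrogens = 4.
Net charge -1.
Molecular formula: C7H4NO4-

C7H4NO4-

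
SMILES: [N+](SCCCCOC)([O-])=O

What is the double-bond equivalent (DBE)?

Molecular formula from the SMILES: C5H11NO3S.
DoU = (2C + 2 + N − H − X)/2 = (2·5 + 2 + 1 − 11 − 0)/2 = 2/2 = 1.
(Structurally: 0 ring(s) + 1 π bond(s) = 1.)

1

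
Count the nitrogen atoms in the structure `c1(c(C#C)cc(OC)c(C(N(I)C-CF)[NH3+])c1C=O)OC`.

The symbol for nitrogen appears 2 times in the SMILES.

2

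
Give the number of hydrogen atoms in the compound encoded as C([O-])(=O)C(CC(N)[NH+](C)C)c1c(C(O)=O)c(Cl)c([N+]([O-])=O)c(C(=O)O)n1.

Hydrogens are implicit in SMILES; fill each atom to its normal valence:
  5 × C (aromatic): no H
  4 × O: no H
  3 × C: no H
  2 × C: 3 H each → 6
  2 × C: 1 H each → 2
  2 × O: 1 H each → 2
  2 × O (charge -1): no H
  1 × C: 2 H
  1 × Cl: no H
  1 × N: 2 H
  1 × N (charge +1): 1 H
  1 × N (aromatic): no H
  1 × N (charge +1): no H
  Total hydrogens = 15.

15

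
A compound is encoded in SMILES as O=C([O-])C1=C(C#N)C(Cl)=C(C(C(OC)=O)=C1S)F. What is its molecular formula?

C10H4ClFNO4S-

Heavy atoms from the SMILES: 10 C, 1 Cl, 1 F, 1 N, 4 O, 1 S.
Implicit hydrogens by atom environment:
  6 × C (aromatic): no H
  3 × C: no H
  3 × O: no H
  1 × C: 3 H
  1 × Cl: no H
  1 × F: no H
  1 × N: no H
  1 × O (charge -1): no H
  1 × S: 1 H
  Total hydrogens = 4.
Net charge -1.
Molecular formula: C10H4ClFNO4S-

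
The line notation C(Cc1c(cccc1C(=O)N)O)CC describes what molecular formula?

C11H15NO2

Heavy atoms from the SMILES: 11 C, 1 N, 2 O.
Implicit hydrogens by atom environment:
  3 × C: 2 H each → 6
  3 × C (aromatic): 1 H each → 3
  3 × C (aromatic): no H
  1 × C: 3 H
  1 × C: no H
  1 × N: 2 H
  1 × O: 1 H
  1 × O: no H
  Total hydrogens = 15.
Molecular formula: C11H15NO2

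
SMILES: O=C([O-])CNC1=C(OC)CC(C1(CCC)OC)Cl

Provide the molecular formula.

C12H19ClNO4-

Heavy atoms from the SMILES: 12 C, 1 Cl, 1 N, 4 O.
Implicit hydrogens by atom environment:
  4 × C: 2 H each → 8
  4 × C: no H
  3 × C: 3 H each → 9
  3 × O: no H
  1 × C: 1 H
  1 × Cl: no H
  1 × N: 1 H
  1 × O (charge -1): no H
  Total hydrogens = 19.
Net charge -1.
Molecular formula: C12H19ClNO4-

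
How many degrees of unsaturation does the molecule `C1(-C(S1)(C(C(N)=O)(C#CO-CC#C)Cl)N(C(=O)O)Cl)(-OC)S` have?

7

Molecular formula from the SMILES: C11H10Cl2N2O5S2.
DoU = (2C + 2 + N − H − X)/2 = (2·11 + 2 + 2 − 10 − 2)/2 = 14/2 = 7.
(Structurally: 1 ring(s) + 6 π bond(s) = 7.)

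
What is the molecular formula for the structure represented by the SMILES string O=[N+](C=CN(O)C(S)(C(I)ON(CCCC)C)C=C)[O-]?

C11H20IN3O4S

Heavy atoms from the SMILES: 11 C, 1 I, 3 N, 4 O, 1 S.
Implicit hydrogens by atom environment:
  4 × C: 2 H each → 8
  4 × C: 1 H each → 4
  2 × C: 3 H each → 6
  2 × N: no H
  2 × O: no H
  1 × C: no H
  1 × I: no H
  1 × N (charge +1): no H
  1 × O: 1 H
  1 × O (charge -1): no H
  1 × S: 1 H
  Total hydrogens = 20.
Molecular formula: C11H20IN3O4S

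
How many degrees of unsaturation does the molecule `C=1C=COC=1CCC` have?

3

Molecular formula from the SMILES: C7H10O.
DoU = (2C + 2 + N − H − X)/2 = (2·7 + 2 + 0 − 10 − 0)/2 = 6/2 = 3.
(Structurally: 1 ring(s) + 2 π bond(s) = 3.)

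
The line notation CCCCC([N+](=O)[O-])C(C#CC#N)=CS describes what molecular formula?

C10H12N2O2S

Heavy atoms from the SMILES: 10 C, 2 N, 2 O, 1 S.
Implicit hydrogens by atom environment:
  4 × C: no H
  3 × C: 2 H each → 6
  2 × C: 1 H each → 2
  1 × C: 3 H
  1 × N: no H
  1 × N (charge +1): no H
  1 × O: no H
  1 × O (charge -1): no H
  1 × S: 1 H
  Total hydrogens = 12.
Molecular formula: C10H12N2O2S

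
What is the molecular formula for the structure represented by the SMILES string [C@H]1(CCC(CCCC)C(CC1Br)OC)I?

Heavy atoms from the SMILES: 1 Br, 12 C, 1 I, 1 O.
Implicit hydrogens by atom environment:
  6 × C: 2 H each → 12
  4 × C: 1 H each → 4
  2 × C: 3 H each → 6
  1 × Br: no H
  1 × I: no H
  1 × O: no H
  Total hydrogens = 22.
Molecular formula: C12H22BrIO

C12H22BrIO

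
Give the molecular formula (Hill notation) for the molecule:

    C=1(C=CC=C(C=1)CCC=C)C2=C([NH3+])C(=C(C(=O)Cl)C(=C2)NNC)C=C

C20H23ClN3O+

Heavy atoms from the SMILES: 20 C, 1 Cl, 3 N, 1 O.
Implicit hydrogens by atom environment:
  7 × C (aromatic): no H
  5 × C (aromatic): 1 H each → 5
  4 × C: 2 H each → 8
  2 × C: 1 H each → 2
  2 × N: 1 H each → 2
  1 × C: 3 H
  1 × C: no H
  1 × Cl: no H
  1 × N (charge +1): 3 H
  1 × O: no H
  Total hydrogens = 23.
Net charge +1.
Molecular formula: C20H23ClN3O+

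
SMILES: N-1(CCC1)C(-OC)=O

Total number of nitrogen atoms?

The symbol for nitrogen appears 1 time in the SMILES.

1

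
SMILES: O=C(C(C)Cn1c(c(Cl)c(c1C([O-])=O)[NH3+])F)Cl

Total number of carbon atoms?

The symbol for carbon appears 9 times in the SMILES. Lowercase c denotes aromatic carbon and counts toward C.

9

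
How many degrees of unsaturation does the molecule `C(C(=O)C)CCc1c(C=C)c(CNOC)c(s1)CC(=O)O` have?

6

Molecular formula from the SMILES: C15H21NO4S.
DoU = (2C + 2 + N − H − X)/2 = (2·15 + 2 + 1 − 21 − 0)/2 = 12/2 = 6.
(Structurally: 1 ring(s) + 5 π bond(s) = 6.)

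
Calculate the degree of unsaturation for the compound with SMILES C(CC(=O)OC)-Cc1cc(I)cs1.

4

Molecular formula from the SMILES: C9H11IO2S.
DoU = (2C + 2 + N − H − X)/2 = (2·9 + 2 + 0 − 11 − 1)/2 = 8/2 = 4.
(Structurally: 1 ring(s) + 3 π bond(s) = 4.)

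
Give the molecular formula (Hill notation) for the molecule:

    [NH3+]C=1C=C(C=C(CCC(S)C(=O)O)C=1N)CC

Heavy atoms from the SMILES: 12 C, 2 N, 2 O, 1 S.
Implicit hydrogens by atom environment:
  4 × C (aromatic): no H
  3 × C: 2 H each → 6
  2 × C (aromatic): 1 H each → 2
  1 × C: 3 H
  1 × C: 1 H
  1 × C: no H
  1 × N (charge +1): 3 H
  1 × N: 2 H
  1 × O: 1 H
  1 × O: no H
  1 × S: 1 H
  Total hydrogens = 19.
Net charge +1.
Molecular formula: C12H19N2O2S+

C12H19N2O2S+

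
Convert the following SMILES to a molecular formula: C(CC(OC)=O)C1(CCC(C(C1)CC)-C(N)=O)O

Heavy atoms from the SMILES: 13 C, 1 N, 4 O.
Implicit hydrogens by atom environment:
  6 × C: 2 H each → 12
  3 × C: no H
  3 × O: no H
  2 × C: 3 H each → 6
  2 × C: 1 H each → 2
  1 × N: 2 H
  1 × O: 1 H
  Total hydrogens = 23.
Molecular formula: C13H23NO4

C13H23NO4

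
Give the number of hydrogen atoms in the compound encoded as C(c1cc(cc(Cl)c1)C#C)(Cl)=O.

4

Hydrogens are implicit in SMILES; fill each atom to its normal valence:
  3 × C (aromatic): 1 H each → 3
  3 × C (aromatic): no H
  2 × C: no H
  2 × Cl: no H
  1 × C: 1 H
  1 × O: no H
  Total hydrogens = 4.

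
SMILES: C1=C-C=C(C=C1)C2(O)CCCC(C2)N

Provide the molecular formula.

Heavy atoms from the SMILES: 12 C, 1 N, 1 O.
Implicit hydrogens by atom environment:
  5 × C (aromatic): 1 H each → 5
  4 × C: 2 H each → 8
  1 × C: 1 H
  1 × C: no H
  1 × C (aromatic): no H
  1 × N: 2 H
  1 × O: 1 H
  Total hydrogens = 17.
Molecular formula: C12H17NO

C12H17NO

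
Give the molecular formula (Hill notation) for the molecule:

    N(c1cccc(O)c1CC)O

C8H11NO2

Heavy atoms from the SMILES: 8 C, 1 N, 2 O.
Implicit hydrogens by atom environment:
  3 × C (aromatic): 1 H each → 3
  3 × C (aromatic): no H
  2 × O: 1 H each → 2
  1 × C: 3 H
  1 × C: 2 H
  1 × N: 1 H
  Total hydrogens = 11.
Molecular formula: C8H11NO2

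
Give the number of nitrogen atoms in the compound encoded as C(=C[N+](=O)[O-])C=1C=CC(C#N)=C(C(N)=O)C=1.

3

The symbol for nitrogen appears 3 times in the SMILES.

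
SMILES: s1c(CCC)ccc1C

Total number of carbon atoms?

The symbol for carbon appears 8 times in the SMILES. Lowercase c denotes aromatic carbon and counts toward C.

8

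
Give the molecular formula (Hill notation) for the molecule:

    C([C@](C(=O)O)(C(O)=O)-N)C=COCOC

Heavy atoms from the SMILES: 8 C, 1 N, 6 O.
Implicit hydrogens by atom environment:
  4 × O: no H
  3 × C: no H
  2 × C: 2 H each → 4
  2 × C: 1 H each → 2
  2 × O: 1 H each → 2
  1 × C: 3 H
  1 × N: 2 H
  Total hydrogens = 13.
Molecular formula: C8H13NO6

C8H13NO6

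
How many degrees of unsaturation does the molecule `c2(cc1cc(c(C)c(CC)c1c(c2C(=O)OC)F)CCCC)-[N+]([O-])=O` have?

9

Molecular formula from the SMILES: C19H22FNO4.
DoU = (2C + 2 + N − H − X)/2 = (2·19 + 2 + 1 − 22 − 1)/2 = 18/2 = 9.
(Structurally: 2 ring(s) + 7 π bond(s) = 9.)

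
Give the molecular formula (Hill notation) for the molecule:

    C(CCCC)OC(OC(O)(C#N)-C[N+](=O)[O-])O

Heavy atoms from the SMILES: 9 C, 2 N, 6 O.
Implicit hydrogens by atom environment:
  5 × C: 2 H each → 10
  3 × O: no H
  2 × C: no H
  2 × O: 1 H each → 2
  1 × C: 3 H
  1 × C: 1 H
  1 × N (charge +1): no H
  1 × N: no H
  1 × O (charge -1): no H
  Total hydrogens = 16.
Molecular formula: C9H16N2O6

C9H16N2O6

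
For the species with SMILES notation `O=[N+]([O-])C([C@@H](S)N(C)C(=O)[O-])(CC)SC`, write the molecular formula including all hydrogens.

Heavy atoms from the SMILES: 7 C, 2 N, 4 O, 2 S.
Implicit hydrogens by atom environment:
  3 × C: 3 H each → 9
  2 × C: no H
  2 × O: no H
  2 × O (charge -1): no H
  1 × C: 2 H
  1 × C: 1 H
  1 × N: no H
  1 × N (charge +1): no H
  1 × S: 1 H
  1 × S: no H
  Total hydrogens = 13.
Net charge -1.
Molecular formula: C7H13N2O4S2-

C7H13N2O4S2-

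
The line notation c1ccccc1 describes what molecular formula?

C6H6

Heavy atoms from the SMILES: 6 C.
Implicit hydrogens by atom environment:
  6 × C (aromatic): 1 H each → 6
  Total hydrogens = 6.
Molecular formula: C6H6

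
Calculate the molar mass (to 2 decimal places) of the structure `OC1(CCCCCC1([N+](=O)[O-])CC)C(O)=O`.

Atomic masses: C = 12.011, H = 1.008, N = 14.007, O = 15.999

Molecular formula: C10H17NO5.
M = 10×12.011 + 17×1.008 + 1×14.007 + 5×15.999 = 231.25 g/mol.

231.25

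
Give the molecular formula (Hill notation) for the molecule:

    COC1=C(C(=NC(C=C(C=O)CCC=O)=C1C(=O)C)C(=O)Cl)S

C15H14ClNO5S

Heavy atoms from the SMILES: 15 C, 1 Cl, 1 N, 5 O, 1 S.
Implicit hydrogens by atom environment:
  5 × C (aromatic): no H
  5 × O: no H
  3 × C: 1 H each → 3
  3 × C: no H
  2 × C: 3 H each → 6
  2 × C: 2 H each → 4
  1 × Cl: no H
  1 × N (aromatic): no H
  1 × S: 1 H
  Total hydrogens = 14.
Molecular formula: C15H14ClNO5S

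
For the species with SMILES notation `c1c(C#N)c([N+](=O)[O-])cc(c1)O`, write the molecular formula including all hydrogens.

Heavy atoms from the SMILES: 7 C, 2 N, 3 O.
Implicit hydrogens by atom environment:
  3 × C (aromatic): 1 H each → 3
  3 × C (aromatic): no H
  1 × C: no H
  1 × N (charge +1): no H
  1 × N: no H
  1 × O: 1 H
  1 × O: no H
  1 × O (charge -1): no H
  Total hydrogens = 4.
Molecular formula: C7H4N2O3

C7H4N2O3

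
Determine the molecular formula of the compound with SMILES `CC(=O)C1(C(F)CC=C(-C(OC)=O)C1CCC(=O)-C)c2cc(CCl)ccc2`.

C21H24ClFO4

Heavy atoms from the SMILES: 21 C, 1 Cl, 1 F, 4 O.
Implicit hydrogens by atom environment:
  5 × C: no H
  4 × C: 2 H each → 8
  4 × C (aromatic): 1 H each → 4
  4 × O: no H
  3 × C: 3 H each → 9
  3 × C: 1 H each → 3
  2 × C (aromatic): no H
  1 × Cl: no H
  1 × F: no H
  Total hydrogens = 24.
Molecular formula: C21H24ClFO4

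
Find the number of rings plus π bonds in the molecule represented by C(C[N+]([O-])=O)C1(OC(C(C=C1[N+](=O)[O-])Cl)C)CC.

4

Molecular formula from the SMILES: C10H15ClN2O5.
DoU = (2C + 2 + N − H − X)/2 = (2·10 + 2 + 2 − 15 − 1)/2 = 8/2 = 4.
(Structurally: 1 ring(s) + 3 π bond(s) = 4.)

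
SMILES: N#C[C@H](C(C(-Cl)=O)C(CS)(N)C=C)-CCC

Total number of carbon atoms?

11

The symbol for carbon appears 11 times in the SMILES. (Cl is a single chlorine, not C + l.)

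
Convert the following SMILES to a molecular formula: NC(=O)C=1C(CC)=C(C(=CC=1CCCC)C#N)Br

C14H17BrN2O

Heavy atoms from the SMILES: 1 Br, 14 C, 2 N, 1 O.
Implicit hydrogens by atom environment:
  5 × C (aromatic): no H
  4 × C: 2 H each → 8
  2 × C: 3 H each → 6
  2 × C: no H
  1 × Br: no H
  1 × C (aromatic): 1 H
  1 × N: 2 H
  1 × N: no H
  1 × O: no H
  Total hydrogens = 17.
Molecular formula: C14H17BrN2O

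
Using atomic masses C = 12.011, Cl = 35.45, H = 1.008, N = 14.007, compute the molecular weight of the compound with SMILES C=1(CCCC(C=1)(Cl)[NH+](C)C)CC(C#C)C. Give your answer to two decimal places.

Molecular formula: C13H21ClN+.
M = 13×12.011 + 1×35.45 + 21×1.008 + 1×14.007 = 226.77 g/mol.

226.77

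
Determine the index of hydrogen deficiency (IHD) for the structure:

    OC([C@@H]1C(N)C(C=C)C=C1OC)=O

4

Molecular formula from the SMILES: C9H13NO3.
DoU = (2C + 2 + N − H − X)/2 = (2·9 + 2 + 1 − 13 − 0)/2 = 8/2 = 4.
(Structurally: 1 ring(s) + 3 π bond(s) = 4.)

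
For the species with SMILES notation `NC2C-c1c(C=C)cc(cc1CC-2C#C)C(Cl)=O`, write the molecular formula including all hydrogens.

Heavy atoms from the SMILES: 15 C, 1 Cl, 1 N, 1 O.
Implicit hydrogens by atom environment:
  4 × C: 1 H each → 4
  4 × C (aromatic): no H
  3 × C: 2 H each → 6
  2 × C (aromatic): 1 H each → 2
  2 × C: no H
  1 × Cl: no H
  1 × N: 2 H
  1 × O: no H
  Total hydrogens = 14.
Molecular formula: C15H14ClNO

C15H14ClNO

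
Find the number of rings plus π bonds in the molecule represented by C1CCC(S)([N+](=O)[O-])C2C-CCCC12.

3

Molecular formula from the SMILES: C10H17NO2S.
DoU = (2C + 2 + N − H − X)/2 = (2·10 + 2 + 1 − 17 − 0)/2 = 6/2 = 3.
(Structurally: 2 ring(s) + 1 π bond(s) = 3.)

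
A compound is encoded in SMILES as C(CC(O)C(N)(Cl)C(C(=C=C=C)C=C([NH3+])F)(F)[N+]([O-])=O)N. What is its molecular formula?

Heavy atoms from the SMILES: 11 C, 1 Cl, 2 F, 4 N, 3 O.
Implicit hydrogens by atom environment:
  6 × C: no H
  3 × C: 2 H each → 6
  2 × C: 1 H each → 2
  2 × F: no H
  2 × N: 2 H each → 4
  1 × Cl: no H
  1 × N (charge +1): 3 H
  1 × N (charge +1): no H
  1 × O: 1 H
  1 × O: no H
  1 × O (charge -1): no H
  Total hydrogens = 16.
Net charge +1.
Molecular formula: C11H16ClF2N4O3+

C11H16ClF2N4O3+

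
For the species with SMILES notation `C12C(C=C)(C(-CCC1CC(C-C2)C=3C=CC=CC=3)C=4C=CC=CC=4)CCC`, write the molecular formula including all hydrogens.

C27H34

Heavy atoms from the SMILES: 27 C.
Implicit hydrogens by atom environment:
  10 × C (aromatic): 1 H each → 10
  8 × C: 2 H each → 16
  5 × C: 1 H each → 5
  2 × C (aromatic): no H
  1 × C: 3 H
  1 × C: no H
  Total hydrogens = 34.
Molecular formula: C27H34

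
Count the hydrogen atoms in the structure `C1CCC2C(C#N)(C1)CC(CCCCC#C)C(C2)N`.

26

Hydrogens are implicit in SMILES; fill each atom to its normal valence:
  10 × C: 2 H each → 20
  4 × C: 1 H each → 4
  3 × C: no H
  1 × N: 2 H
  1 × N: no H
  Total hydrogens = 26.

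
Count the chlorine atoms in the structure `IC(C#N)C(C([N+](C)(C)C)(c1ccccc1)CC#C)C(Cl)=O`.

The symbol for chlorine appears 1 time in the SMILES.

1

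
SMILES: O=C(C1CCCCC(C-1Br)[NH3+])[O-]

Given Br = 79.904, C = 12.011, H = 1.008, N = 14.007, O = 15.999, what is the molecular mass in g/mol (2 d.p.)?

236.11

Molecular formula: C8H14BrNO2.
M = 1×79.904 + 8×12.011 + 14×1.008 + 1×14.007 + 2×15.999 = 236.11 g/mol.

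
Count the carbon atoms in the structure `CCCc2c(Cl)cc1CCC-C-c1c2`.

The symbol for carbon appears 13 times in the SMILES. Lowercase c denotes aromatic carbon and counts toward C.

13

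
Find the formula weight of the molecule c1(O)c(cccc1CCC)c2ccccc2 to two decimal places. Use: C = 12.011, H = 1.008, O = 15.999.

212.29

Molecular formula: C15H16O.
M = 15×12.011 + 16×1.008 + 1×15.999 = 212.29 g/mol.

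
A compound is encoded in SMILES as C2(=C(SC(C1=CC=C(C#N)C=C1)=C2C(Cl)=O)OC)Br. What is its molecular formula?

C13H7BrClNO2S

Heavy atoms from the SMILES: 1 Br, 13 C, 1 Cl, 1 N, 2 O, 1 S.
Implicit hydrogens by atom environment:
  6 × C (aromatic): no H
  4 × C (aromatic): 1 H each → 4
  2 × C: no H
  2 × O: no H
  1 × Br: no H
  1 × C: 3 H
  1 × Cl: no H
  1 × N: no H
  1 × S (aromatic): no H
  Total hydrogens = 7.
Molecular formula: C13H7BrClNO2S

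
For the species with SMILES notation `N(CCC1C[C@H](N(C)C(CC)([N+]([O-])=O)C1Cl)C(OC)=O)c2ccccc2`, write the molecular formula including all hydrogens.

Heavy atoms from the SMILES: 18 C, 1 Cl, 3 N, 4 O.
Implicit hydrogens by atom environment:
  5 × C (aromatic): 1 H each → 5
  4 × C: 2 H each → 8
  3 × C: 3 H each → 9
  3 × C: 1 H each → 3
  3 × O: no H
  2 × C: no H
  1 × C (aromatic): no H
  1 × Cl: no H
  1 × N: 1 H
  1 × N: no H
  1 × N (charge +1): no H
  1 × O (charge -1): no H
  Total hydrogens = 26.
Molecular formula: C18H26ClN3O4

C18H26ClN3O4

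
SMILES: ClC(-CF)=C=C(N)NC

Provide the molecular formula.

Heavy atoms from the SMILES: 5 C, 1 Cl, 1 F, 2 N.
Implicit hydrogens by atom environment:
  3 × C: no H
  1 × C: 3 H
  1 × C: 2 H
  1 × Cl: no H
  1 × F: no H
  1 × N: 2 H
  1 × N: 1 H
  Total hydrogens = 8.
Molecular formula: C5H8ClFN2

C5H8ClFN2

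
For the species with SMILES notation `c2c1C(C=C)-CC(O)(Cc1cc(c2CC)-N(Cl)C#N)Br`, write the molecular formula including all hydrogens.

C15H16BrClN2O

Heavy atoms from the SMILES: 1 Br, 15 C, 1 Cl, 2 N, 1 O.
Implicit hydrogens by atom environment:
  4 × C: 2 H each → 8
  4 × C (aromatic): no H
  2 × C (aromatic): 1 H each → 2
  2 × C: 1 H each → 2
  2 × C: no H
  2 × N: no H
  1 × Br: no H
  1 × C: 3 H
  1 × Cl: no H
  1 × O: 1 H
  Total hydrogens = 16.
Molecular formula: C15H16BrClN2O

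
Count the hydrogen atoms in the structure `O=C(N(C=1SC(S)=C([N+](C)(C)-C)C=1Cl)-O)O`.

12

Hydrogens are implicit in SMILES; fill each atom to its normal valence:
  4 × C (aromatic): no H
  3 × C: 3 H each → 9
  2 × O: 1 H each → 2
  1 × C: no H
  1 × Cl: no H
  1 × N: no H
  1 × N (charge +1): no H
  1 × O: no H
  1 × S: 1 H
  1 × S (aromatic): no H
  Total hydrogens = 12.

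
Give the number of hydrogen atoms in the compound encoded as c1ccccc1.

Hydrogens are implicit in SMILES; fill each atom to its normal valence:
  6 × C (aromatic): 1 H each → 6
  Total hydrogens = 6.

6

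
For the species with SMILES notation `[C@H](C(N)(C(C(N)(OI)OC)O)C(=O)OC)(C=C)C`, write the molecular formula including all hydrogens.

C10H19IN2O5

Heavy atoms from the SMILES: 10 C, 1 I, 2 N, 5 O.
Implicit hydrogens by atom environment:
  4 × O: no H
  3 × C: 3 H each → 9
  3 × C: 1 H each → 3
  3 × C: no H
  2 × N: 2 H each → 4
  1 × C: 2 H
  1 × I: no H
  1 × O: 1 H
  Total hydrogens = 19.
Molecular formula: C10H19IN2O5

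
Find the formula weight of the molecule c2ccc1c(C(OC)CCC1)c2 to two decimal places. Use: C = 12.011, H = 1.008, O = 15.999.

162.23

Molecular formula: C11H14O.
M = 11×12.011 + 14×1.008 + 1×15.999 = 162.23 g/mol.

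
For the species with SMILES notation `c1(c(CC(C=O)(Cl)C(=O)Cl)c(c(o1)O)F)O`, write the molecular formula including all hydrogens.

Heavy atoms from the SMILES: 8 C, 2 Cl, 1 F, 5 O.
Implicit hydrogens by atom environment:
  4 × C (aromatic): no H
  2 × C: no H
  2 × Cl: no H
  2 × O: 1 H each → 2
  2 × O: no H
  1 × C: 2 H
  1 × C: 1 H
  1 × F: no H
  1 × O (aromatic): no H
  Total hydrogens = 5.
Molecular formula: C8H5Cl2FO5

C8H5Cl2FO5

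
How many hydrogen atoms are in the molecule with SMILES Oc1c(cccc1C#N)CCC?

11

Hydrogens are implicit in SMILES; fill each atom to its normal valence:
  3 × C (aromatic): 1 H each → 3
  3 × C (aromatic): no H
  2 × C: 2 H each → 4
  1 × C: 3 H
  1 × C: no H
  1 × N: no H
  1 × O: 1 H
  Total hydrogens = 11.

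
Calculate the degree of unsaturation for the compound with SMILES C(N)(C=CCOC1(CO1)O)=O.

Molecular formula from the SMILES: C6H9NO4.
DoU = (2C + 2 + N − H − X)/2 = (2·6 + 2 + 1 − 9 − 0)/2 = 6/2 = 3.
(Structurally: 1 ring(s) + 2 π bond(s) = 3.)

3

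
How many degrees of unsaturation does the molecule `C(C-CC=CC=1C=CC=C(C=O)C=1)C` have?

6

Molecular formula from the SMILES: C13H16O.
DoU = (2C + 2 + N − H − X)/2 = (2·13 + 2 + 0 − 16 − 0)/2 = 12/2 = 6.
(Structurally: 1 ring(s) + 5 π bond(s) = 6.)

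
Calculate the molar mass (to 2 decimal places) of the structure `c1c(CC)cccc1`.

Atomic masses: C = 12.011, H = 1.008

Molecular formula: C8H10.
M = 8×12.011 + 10×1.008 = 106.17 g/mol.

106.17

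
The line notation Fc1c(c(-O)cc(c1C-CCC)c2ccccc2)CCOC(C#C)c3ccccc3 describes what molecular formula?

Heavy atoms from the SMILES: 27 C, 1 F, 2 O.
Implicit hydrogens by atom environment:
  11 × C (aromatic): 1 H each → 11
  7 × C (aromatic): no H
  5 × C: 2 H each → 10
  2 × C: 1 H each → 2
  1 × C: 3 H
  1 × C: no H
  1 × F: no H
  1 × O: 1 H
  1 × O: no H
  Total hydrogens = 27.
Molecular formula: C27H27FO2

C27H27FO2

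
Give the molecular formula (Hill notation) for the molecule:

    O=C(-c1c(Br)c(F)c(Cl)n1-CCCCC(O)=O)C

C11H12BrClFNO3

Heavy atoms from the SMILES: 1 Br, 11 C, 1 Cl, 1 F, 1 N, 3 O.
Implicit hydrogens by atom environment:
  4 × C: 2 H each → 8
  4 × C (aromatic): no H
  2 × C: no H
  2 × O: no H
  1 × Br: no H
  1 × C: 3 H
  1 × Cl: no H
  1 × F: no H
  1 × N (aromatic): no H
  1 × O: 1 H
  Total hydrogens = 12.
Molecular formula: C11H12BrClFNO3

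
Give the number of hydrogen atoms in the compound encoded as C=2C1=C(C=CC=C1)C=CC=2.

Hydrogens are implicit in SMILES; fill each atom to its normal valence:
  8 × C (aromatic): 1 H each → 8
  2 × C (aromatic): no H
  Total hydrogens = 8.

8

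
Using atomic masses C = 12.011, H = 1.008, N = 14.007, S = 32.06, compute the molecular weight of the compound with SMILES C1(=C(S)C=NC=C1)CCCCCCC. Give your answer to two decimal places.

209.35

Molecular formula: C12H19NS.
M = 12×12.011 + 19×1.008 + 1×14.007 + 1×32.06 = 209.35 g/mol.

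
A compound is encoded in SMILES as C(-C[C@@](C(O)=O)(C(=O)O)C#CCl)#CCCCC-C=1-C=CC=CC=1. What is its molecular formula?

Heavy atoms from the SMILES: 18 C, 1 Cl, 4 O.
Implicit hydrogens by atom environment:
  7 × C: no H
  5 × C: 2 H each → 10
  5 × C (aromatic): 1 H each → 5
  2 × O: 1 H each → 2
  2 × O: no H
  1 × C (aromatic): no H
  1 × Cl: no H
  Total hydrogens = 17.
Molecular formula: C18H17ClO4

C18H17ClO4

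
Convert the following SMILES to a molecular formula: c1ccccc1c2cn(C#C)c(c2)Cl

C12H8ClN

Heavy atoms from the SMILES: 12 C, 1 Cl, 1 N.
Implicit hydrogens by atom environment:
  7 × C (aromatic): 1 H each → 7
  3 × C (aromatic): no H
  1 × C: 1 H
  1 × C: no H
  1 × Cl: no H
  1 × N (aromatic): no H
  Total hydrogens = 8.
Molecular formula: C12H8ClN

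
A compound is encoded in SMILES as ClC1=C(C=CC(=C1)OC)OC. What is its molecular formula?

Heavy atoms from the SMILES: 8 C, 1 Cl, 2 O.
Implicit hydrogens by atom environment:
  3 × C (aromatic): 1 H each → 3
  3 × C (aromatic): no H
  2 × C: 3 H each → 6
  2 × O: no H
  1 × Cl: no H
  Total hydrogens = 9.
Molecular formula: C8H9ClO2

C8H9ClO2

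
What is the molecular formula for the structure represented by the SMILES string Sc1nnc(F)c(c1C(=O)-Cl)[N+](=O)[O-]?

Heavy atoms from the SMILES: 5 C, 1 Cl, 1 F, 3 N, 3 O, 1 S.
Implicit hydrogens by atom environment:
  4 × C (aromatic): no H
  2 × N (aromatic): no H
  2 × O: no H
  1 × C: no H
  1 × Cl: no H
  1 × F: no H
  1 × N (charge +1): no H
  1 × O (charge -1): no H
  1 × S: 1 H
  Total hydrogens = 1.
Molecular formula: C5HClFN3O3S

C5HClFN3O3S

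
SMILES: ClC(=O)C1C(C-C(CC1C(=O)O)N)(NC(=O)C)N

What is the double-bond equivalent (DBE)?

4

Molecular formula from the SMILES: C10H16ClN3O4.
DoU = (2C + 2 + N − H − X)/2 = (2·10 + 2 + 3 − 16 − 1)/2 = 8/2 = 4.
(Structurally: 1 ring(s) + 3 π bond(s) = 4.)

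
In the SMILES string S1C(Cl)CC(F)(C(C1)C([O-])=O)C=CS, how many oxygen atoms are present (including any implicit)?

2

The symbol for oxygen appears 2 times in the SMILES.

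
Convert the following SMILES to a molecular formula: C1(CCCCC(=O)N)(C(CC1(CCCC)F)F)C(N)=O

C14H24F2N2O2

Heavy atoms from the SMILES: 14 C, 2 F, 2 N, 2 O.
Implicit hydrogens by atom environment:
  8 × C: 2 H each → 16
  4 × C: no H
  2 × F: no H
  2 × N: 2 H each → 4
  2 × O: no H
  1 × C: 3 H
  1 × C: 1 H
  Total hydrogens = 24.
Molecular formula: C14H24F2N2O2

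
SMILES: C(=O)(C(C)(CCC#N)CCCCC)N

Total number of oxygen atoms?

The symbol for oxygen appears 1 time in the SMILES.

1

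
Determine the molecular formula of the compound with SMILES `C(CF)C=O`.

Heavy atoms from the SMILES: 3 C, 1 F, 1 O.
Implicit hydrogens by atom environment:
  2 × C: 2 H each → 4
  1 × C: 1 H
  1 × F: no H
  1 × O: no H
  Total hydrogens = 5.
Molecular formula: C3H5FO

C3H5FO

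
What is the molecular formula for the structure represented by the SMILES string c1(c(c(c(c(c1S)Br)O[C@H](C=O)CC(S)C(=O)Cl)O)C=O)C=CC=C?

C16H14BrClO5S2

Heavy atoms from the SMILES: 1 Br, 16 C, 1 Cl, 5 O, 2 S.
Implicit hydrogens by atom environment:
  7 × C: 1 H each → 7
  6 × C (aromatic): no H
  4 × O: no H
  2 × C: 2 H each → 4
  2 × S: 1 H each → 2
  1 × Br: no H
  1 × C: no H
  1 × Cl: no H
  1 × O: 1 H
  Total hydrogens = 14.
Molecular formula: C16H14BrClO5S2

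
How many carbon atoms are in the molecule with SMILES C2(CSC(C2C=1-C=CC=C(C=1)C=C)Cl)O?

12

The symbol for carbon appears 12 times in the SMILES. (Cl is a single chlorine, not C + l.)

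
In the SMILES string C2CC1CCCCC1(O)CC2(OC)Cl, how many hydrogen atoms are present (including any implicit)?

Hydrogens are implicit in SMILES; fill each atom to its normal valence:
  7 × C: 2 H each → 14
  2 × C: no H
  1 × C: 3 H
  1 × C: 1 H
  1 × Cl: no H
  1 × O: 1 H
  1 × O: no H
  Total hydrogens = 19.

19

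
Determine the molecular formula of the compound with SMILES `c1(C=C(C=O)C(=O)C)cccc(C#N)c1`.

Heavy atoms from the SMILES: 12 C, 1 N, 2 O.
Implicit hydrogens by atom environment:
  4 × C (aromatic): 1 H each → 4
  3 × C: no H
  2 × C: 1 H each → 2
  2 × C (aromatic): no H
  2 × O: no H
  1 × C: 3 H
  1 × N: no H
  Total hydrogens = 9.
Molecular formula: C12H9NO2

C12H9NO2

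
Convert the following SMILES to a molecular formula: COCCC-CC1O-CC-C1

C9H18O2

Heavy atoms from the SMILES: 9 C, 2 O.
Implicit hydrogens by atom environment:
  7 × C: 2 H each → 14
  2 × O: no H
  1 × C: 3 H
  1 × C: 1 H
  Total hydrogens = 18.
Molecular formula: C9H18O2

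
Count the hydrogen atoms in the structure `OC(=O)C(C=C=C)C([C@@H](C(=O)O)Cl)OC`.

11

Hydrogens are implicit in SMILES; fill each atom to its normal valence:
  4 × C: 1 H each → 4
  3 × C: no H
  3 × O: no H
  2 × O: 1 H each → 2
  1 × C: 3 H
  1 × C: 2 H
  1 × Cl: no H
  Total hydrogens = 11.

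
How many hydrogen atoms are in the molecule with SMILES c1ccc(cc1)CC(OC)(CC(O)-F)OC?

17

Hydrogens are implicit in SMILES; fill each atom to its normal valence:
  5 × C (aromatic): 1 H each → 5
  2 × C: 3 H each → 6
  2 × C: 2 H each → 4
  2 × O: no H
  1 × C: 1 H
  1 × C: no H
  1 × C (aromatic): no H
  1 × F: no H
  1 × O: 1 H
  Total hydrogens = 17.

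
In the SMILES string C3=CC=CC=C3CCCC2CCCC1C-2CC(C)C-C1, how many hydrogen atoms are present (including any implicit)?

30

Hydrogens are implicit in SMILES; fill each atom to its normal valence:
  9 × C: 2 H each → 18
  5 × C (aromatic): 1 H each → 5
  4 × C: 1 H each → 4
  1 × C: 3 H
  1 × C (aromatic): no H
  Total hydrogens = 30.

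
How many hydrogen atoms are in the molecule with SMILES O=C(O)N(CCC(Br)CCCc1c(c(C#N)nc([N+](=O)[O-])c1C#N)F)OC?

Hydrogens are implicit in SMILES; fill each atom to its normal valence:
  5 × C: 2 H each → 10
  5 × C (aromatic): no H
  3 × C: no H
  3 × N: no H
  3 × O: no H
  1 × Br: no H
  1 × C: 3 H
  1 × C: 1 H
  1 × F: no H
  1 × N (aromatic): no H
  1 × N (charge +1): no H
  1 × O: 1 H
  1 × O (charge -1): no H
  Total hydrogens = 15.

15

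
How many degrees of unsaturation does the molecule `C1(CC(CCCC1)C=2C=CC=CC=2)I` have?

5

Molecular formula from the SMILES: C13H17I.
DoU = (2C + 2 + N − H − X)/2 = (2·13 + 2 + 0 − 17 − 1)/2 = 10/2 = 5.
(Structurally: 2 ring(s) + 3 π bond(s) = 5.)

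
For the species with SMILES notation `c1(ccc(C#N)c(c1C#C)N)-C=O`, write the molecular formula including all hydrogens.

C10H6N2O

Heavy atoms from the SMILES: 10 C, 2 N, 1 O.
Implicit hydrogens by atom environment:
  4 × C (aromatic): no H
  2 × C (aromatic): 1 H each → 2
  2 × C: 1 H each → 2
  2 × C: no H
  1 × N: 2 H
  1 × N: no H
  1 × O: no H
  Total hydrogens = 6.
Molecular formula: C10H6N2O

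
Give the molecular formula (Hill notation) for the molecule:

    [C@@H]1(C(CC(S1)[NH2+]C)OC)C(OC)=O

Heavy atoms from the SMILES: 8 C, 1 N, 3 O, 1 S.
Implicit hydrogens by atom environment:
  3 × C: 3 H each → 9
  3 × C: 1 H each → 3
  3 × O: no H
  1 × C: 2 H
  1 × C: no H
  1 × N (charge +1): 2 H
  1 × S: no H
  Total hydrogens = 16.
Net charge +1.
Molecular formula: C8H16NO3S+

C8H16NO3S+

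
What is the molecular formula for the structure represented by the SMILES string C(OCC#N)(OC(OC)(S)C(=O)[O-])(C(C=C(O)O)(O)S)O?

Heavy atoms from the SMILES: 9 C, 1 N, 9 O, 2 S.
Implicit hydrogens by atom environment:
  6 × C: no H
  4 × O: 1 H each → 4
  4 × O: no H
  2 × S: 1 H each → 2
  1 × C: 3 H
  1 × C: 2 H
  1 × C: 1 H
  1 × N: no H
  1 × O (charge -1): no H
  Total hydrogens = 12.
Net charge -1.
Molecular formula: C9H12NO9S2-

C9H12NO9S2-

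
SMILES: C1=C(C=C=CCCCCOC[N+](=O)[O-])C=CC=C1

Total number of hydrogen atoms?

17

Hydrogens are implicit in SMILES; fill each atom to its normal valence:
  5 × C: 2 H each → 10
  5 × C (aromatic): 1 H each → 5
  2 × C: 1 H each → 2
  2 × O: no H
  1 × C: no H
  1 × C (aromatic): no H
  1 × N (charge +1): no H
  1 × O (charge -1): no H
  Total hydrogens = 17.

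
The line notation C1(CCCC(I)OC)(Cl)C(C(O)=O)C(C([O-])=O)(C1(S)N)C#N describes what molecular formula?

C12H15ClIN2O5S-

Heavy atoms from the SMILES: 12 C, 1 Cl, 1 I, 2 N, 5 O, 1 S.
Implicit hydrogens by atom environment:
  6 × C: no H
  3 × C: 2 H each → 6
  3 × O: no H
  2 × C: 1 H each → 2
  1 × C: 3 H
  1 × Cl: no H
  1 × I: no H
  1 × N: 2 H
  1 × N: no H
  1 × O: 1 H
  1 × O (charge -1): no H
  1 × S: 1 H
  Total hydrogens = 15.
Net charge -1.
Molecular formula: C12H15ClIN2O5S-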